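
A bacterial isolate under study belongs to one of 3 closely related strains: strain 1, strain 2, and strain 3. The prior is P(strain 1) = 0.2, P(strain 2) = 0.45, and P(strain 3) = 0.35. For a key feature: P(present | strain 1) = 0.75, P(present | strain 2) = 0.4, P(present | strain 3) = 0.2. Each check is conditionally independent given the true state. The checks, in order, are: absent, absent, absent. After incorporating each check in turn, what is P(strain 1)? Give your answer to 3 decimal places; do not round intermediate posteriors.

After 'absent': normaliser = 0.25·0.2000 + 0.6·0.4500 + 0.8·0.3500; P(strain 1) ≈ 0.0833, P(strain 2) ≈ 0.4500, P(strain 3) ≈ 0.4667
After 'absent': normaliser = 0.25·0.0833 + 0.6·0.4500 + 0.8·0.4667; P(strain 1) ≈ 0.0314, P(strain 2) ≈ 0.4065, P(strain 3) ≈ 0.5621
After 'absent': normaliser = 0.25·0.0314 + 0.6·0.4065 + 0.8·0.5621; P(strain 1) ≈ 0.0112, P(strain 2) ≈ 0.3477, P(strain 3) ≈ 0.6411

0.011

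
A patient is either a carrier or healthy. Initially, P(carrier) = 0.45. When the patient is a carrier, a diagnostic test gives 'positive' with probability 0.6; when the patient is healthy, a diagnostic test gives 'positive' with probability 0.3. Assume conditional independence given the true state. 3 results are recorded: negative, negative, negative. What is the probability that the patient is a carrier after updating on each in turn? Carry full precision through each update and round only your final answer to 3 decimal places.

0.132

Apply Bayes' rule sequentially, carrying P(carrier) forward.
After 'negative': P(carrier) = 0.4·0.4500 / (0.4·0.4500 + 0.7·0.5500) ≈ 0.3186
After 'negative': P(carrier) = 0.4·0.3186 / (0.4·0.3186 + 0.7·0.6814) ≈ 0.2108
After 'negative': P(carrier) = 0.4·0.2108 / (0.4·0.2108 + 0.7·0.7892) ≈ 0.1324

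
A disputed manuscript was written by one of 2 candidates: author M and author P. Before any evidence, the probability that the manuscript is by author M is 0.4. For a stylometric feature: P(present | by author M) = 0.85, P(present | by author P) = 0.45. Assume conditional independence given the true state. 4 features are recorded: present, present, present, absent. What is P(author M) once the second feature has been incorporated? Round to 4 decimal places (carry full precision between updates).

Each posterior becomes the prior for the next update.
After 'present': P(author M) = 0.85·0.4000 / (0.85·0.4000 + 0.45·0.6000) ≈ 0.5574
After 'present': P(author M) = 0.85·0.5574 / (0.85·0.5574 + 0.45·0.4426) ≈ 0.7040

0.7040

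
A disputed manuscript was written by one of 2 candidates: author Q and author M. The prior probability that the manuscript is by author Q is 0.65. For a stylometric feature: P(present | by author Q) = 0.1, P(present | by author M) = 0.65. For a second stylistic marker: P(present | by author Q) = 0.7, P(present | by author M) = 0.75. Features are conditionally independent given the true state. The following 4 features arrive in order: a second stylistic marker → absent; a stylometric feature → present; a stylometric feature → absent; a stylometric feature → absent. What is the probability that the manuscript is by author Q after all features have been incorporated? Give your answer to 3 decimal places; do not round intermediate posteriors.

0.694

After a second stylistic marker='absent': P(author Q) = 0.3·0.6500 / (0.3·0.6500 + 0.25·0.3500) ≈ 0.6903
After a stylometric feature='present': P(author Q) = 0.1·0.6903 / (0.1·0.6903 + 0.65·0.3097) ≈ 0.2553
After a stylometric feature='absent': P(author Q) = 0.9·0.2553 / (0.9·0.2553 + 0.35·0.7447) ≈ 0.4685
After a stylometric feature='absent': P(author Q) = 0.9·0.4685 / (0.9·0.4685 + 0.35·0.5315) ≈ 0.6939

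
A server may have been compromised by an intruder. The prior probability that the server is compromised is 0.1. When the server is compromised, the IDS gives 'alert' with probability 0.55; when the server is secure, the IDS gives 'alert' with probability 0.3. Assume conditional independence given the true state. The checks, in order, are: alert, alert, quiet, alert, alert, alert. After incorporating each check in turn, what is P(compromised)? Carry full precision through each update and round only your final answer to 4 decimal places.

0.5967

After 'alert': P(compromised) = 0.55·0.1000 / (0.55·0.1000 + 0.3·0.9000) ≈ 0.1692
After 'alert': P(compromised) = 0.55·0.1692 / (0.55·0.1692 + 0.3·0.8308) ≈ 0.2719
After 'quiet': P(compromised) = 0.45·0.2719 / (0.45·0.2719 + 0.7·0.7281) ≈ 0.1936
After 'alert': P(compromised) = 0.55·0.1936 / (0.55·0.1936 + 0.3·0.8064) ≈ 0.3056
After 'alert': P(compromised) = 0.55·0.3056 / (0.55·0.3056 + 0.3·0.6944) ≈ 0.4466
After 'alert': P(compromised) = 0.55·0.4466 / (0.55·0.4466 + 0.3·0.5534) ≈ 0.5967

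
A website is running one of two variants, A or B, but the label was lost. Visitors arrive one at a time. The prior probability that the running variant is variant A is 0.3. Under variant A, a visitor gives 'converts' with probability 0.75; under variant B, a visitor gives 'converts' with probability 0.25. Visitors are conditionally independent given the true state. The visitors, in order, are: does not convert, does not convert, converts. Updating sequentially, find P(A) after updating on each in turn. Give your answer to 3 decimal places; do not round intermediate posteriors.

0.125

Each posterior becomes the prior for the next update.
After 'does not convert': P(A) = 0.25·0.3000 / (0.25·0.3000 + 0.75·0.7000) ≈ 0.1250
After 'does not convert': P(A) = 0.25·0.1250 / (0.25·0.1250 + 0.75·0.8750) ≈ 0.0455
After 'converts': P(A) = 0.75·0.0455 / (0.75·0.0455 + 0.25·0.9545) ≈ 0.1250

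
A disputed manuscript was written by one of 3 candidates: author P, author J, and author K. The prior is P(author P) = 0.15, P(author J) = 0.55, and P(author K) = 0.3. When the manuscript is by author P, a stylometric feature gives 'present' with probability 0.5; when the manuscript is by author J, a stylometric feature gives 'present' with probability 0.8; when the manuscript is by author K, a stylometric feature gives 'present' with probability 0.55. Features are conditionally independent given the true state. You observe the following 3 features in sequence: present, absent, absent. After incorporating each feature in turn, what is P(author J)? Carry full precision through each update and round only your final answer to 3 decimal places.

0.252

After 'present': normaliser = 0.5·0.1500 + 0.8·0.5500 + 0.55·0.3000; P(author P) ≈ 0.1103, P(author J) ≈ 0.6471, P(author K) ≈ 0.2426
After 'absent': normaliser = 0.5·0.1103 + 0.2·0.6471 + 0.45·0.2426; P(author P) ≈ 0.1877, P(author J) ≈ 0.4406, P(author K) ≈ 0.3717
After 'absent': normaliser = 0.5·0.1877 + 0.2·0.4406 + 0.45·0.3717; P(author P) ≈ 0.2688, P(author J) ≈ 0.2523, P(author K) ≈ 0.4789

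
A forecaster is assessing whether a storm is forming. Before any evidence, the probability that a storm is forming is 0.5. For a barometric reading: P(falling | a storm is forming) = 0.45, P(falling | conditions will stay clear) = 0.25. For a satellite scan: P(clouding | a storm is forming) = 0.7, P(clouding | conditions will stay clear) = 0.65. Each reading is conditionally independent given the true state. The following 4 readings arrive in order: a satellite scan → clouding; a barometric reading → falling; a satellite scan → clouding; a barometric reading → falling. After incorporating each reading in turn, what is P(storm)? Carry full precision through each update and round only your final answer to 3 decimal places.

0.790

After a satellite scan='clouding': P(storm) = 0.7·0.5000 / (0.7·0.5000 + 0.65·0.5000) ≈ 0.5185
After a barometric reading='falling': P(storm) = 0.45·0.5185 / (0.45·0.5185 + 0.25·0.4815) ≈ 0.6597
After a satellite scan='clouding': P(storm) = 0.7·0.6597 / (0.7·0.6597 + 0.65·0.3403) ≈ 0.6761
After a barometric reading='falling': P(storm) = 0.45·0.6761 / (0.45·0.6761 + 0.25·0.3239) ≈ 0.7898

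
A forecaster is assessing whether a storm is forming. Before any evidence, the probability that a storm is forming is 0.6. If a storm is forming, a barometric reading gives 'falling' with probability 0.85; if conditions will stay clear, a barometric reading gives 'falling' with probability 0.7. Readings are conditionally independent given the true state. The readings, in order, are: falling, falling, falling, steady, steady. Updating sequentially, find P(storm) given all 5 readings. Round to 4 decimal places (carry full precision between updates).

0.4017

Apply Bayes' rule sequentially, carrying P(storm) forward.
After 'falling': P(storm) = 0.85·0.6000 / (0.85·0.6000 + 0.7·0.4000) ≈ 0.6456
After 'falling': P(storm) = 0.85·0.6456 / (0.85·0.6456 + 0.7·0.3544) ≈ 0.6886
After 'falling': P(storm) = 0.85·0.6886 / (0.85·0.6886 + 0.7·0.3114) ≈ 0.7287
After 'steady': P(storm) = 0.15·0.7287 / (0.15·0.7287 + 0.3·0.2713) ≈ 0.5732
After 'steady': P(storm) = 0.15·0.5732 / (0.15·0.5732 + 0.3·0.4268) ≈ 0.4017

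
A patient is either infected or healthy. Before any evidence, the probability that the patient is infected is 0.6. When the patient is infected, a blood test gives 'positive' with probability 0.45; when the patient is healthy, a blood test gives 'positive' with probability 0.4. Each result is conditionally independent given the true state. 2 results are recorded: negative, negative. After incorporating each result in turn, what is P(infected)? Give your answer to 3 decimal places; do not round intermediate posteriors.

0.558

After 'negative': P(infected) = 0.55·0.6000 / (0.55·0.6000 + 0.6·0.4000) ≈ 0.5789
After 'negative': P(infected) = 0.55·0.5789 / (0.55·0.5789 + 0.6·0.4211) ≈ 0.5576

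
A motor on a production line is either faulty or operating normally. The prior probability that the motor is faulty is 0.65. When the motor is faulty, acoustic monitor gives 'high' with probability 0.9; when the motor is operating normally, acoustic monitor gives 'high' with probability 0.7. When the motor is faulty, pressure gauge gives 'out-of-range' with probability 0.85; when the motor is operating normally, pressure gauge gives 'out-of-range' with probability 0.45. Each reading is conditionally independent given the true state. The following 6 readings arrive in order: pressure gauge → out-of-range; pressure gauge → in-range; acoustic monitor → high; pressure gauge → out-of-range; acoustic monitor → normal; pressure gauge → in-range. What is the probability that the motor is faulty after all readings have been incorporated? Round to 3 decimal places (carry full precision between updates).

After pressure gauge='out-of-range': P(faulty) = 0.85·0.6500 / (0.85·0.6500 + 0.45·0.3500) ≈ 0.7782
After pressure gauge='in-range': P(faulty) = 0.15·0.7782 / (0.15·0.7782 + 0.55·0.2218) ≈ 0.4889
After acoustic monitor='high': P(faulty) = 0.9·0.4889 / (0.9·0.4889 + 0.7·0.5111) ≈ 0.5516
After pressure gauge='out-of-range': P(faulty) = 0.85·0.5516 / (0.85·0.5516 + 0.45·0.4484) ≈ 0.6991
After acoustic monitor='normal': P(faulty) = 0.1·0.6991 / (0.1·0.6991 + 0.3·0.3009) ≈ 0.4365
After pressure gauge='in-range': P(faulty) = 0.15·0.4365 / (0.15·0.4365 + 0.55·0.5635) ≈ 0.1744

0.174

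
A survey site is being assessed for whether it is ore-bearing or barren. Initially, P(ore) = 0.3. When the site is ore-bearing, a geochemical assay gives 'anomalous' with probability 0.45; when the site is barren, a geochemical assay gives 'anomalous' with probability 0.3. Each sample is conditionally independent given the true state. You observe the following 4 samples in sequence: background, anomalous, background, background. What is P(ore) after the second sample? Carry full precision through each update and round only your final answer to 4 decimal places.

0.3356

After 'background': P(ore) = 0.55·0.3000 / (0.55·0.3000 + 0.7·0.7000) ≈ 0.2519
After 'anomalous': P(ore) = 0.45·0.2519 / (0.45·0.2519 + 0.3·0.7481) ≈ 0.3356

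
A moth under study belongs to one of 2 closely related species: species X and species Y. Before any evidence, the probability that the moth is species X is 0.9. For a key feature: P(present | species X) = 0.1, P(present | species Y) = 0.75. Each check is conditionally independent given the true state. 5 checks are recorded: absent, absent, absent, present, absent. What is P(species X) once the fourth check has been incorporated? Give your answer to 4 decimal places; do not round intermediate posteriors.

After 'absent': P(species X) = 0.9·0.9000 / (0.9·0.9000 + 0.25·0.1000) ≈ 0.9701
After 'absent': P(species X) = 0.9·0.9701 / (0.9·0.9701 + 0.25·0.0299) ≈ 0.9915
After 'absent': P(species X) = 0.9·0.9915 / (0.9·0.9915 + 0.25·0.0085) ≈ 0.9976
After 'present': P(species X) = 0.1·0.9976 / (0.1·0.9976 + 0.75·0.0024) ≈ 0.9825

0.9825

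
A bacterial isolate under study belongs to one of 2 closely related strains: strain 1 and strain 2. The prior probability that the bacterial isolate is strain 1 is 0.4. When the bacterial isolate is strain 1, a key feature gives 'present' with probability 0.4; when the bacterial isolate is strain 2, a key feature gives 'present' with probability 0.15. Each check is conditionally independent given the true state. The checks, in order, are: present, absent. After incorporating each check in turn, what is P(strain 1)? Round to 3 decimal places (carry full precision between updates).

0.557

Apply Bayes' rule sequentially, carrying P(strain 1) forward.
After 'present': P(strain 1) = 0.4·0.4000 / (0.4·0.4000 + 0.15·0.6000) ≈ 0.6400
After 'absent': P(strain 1) = 0.6·0.6400 / (0.6·0.6400 + 0.85·0.3600) ≈ 0.5565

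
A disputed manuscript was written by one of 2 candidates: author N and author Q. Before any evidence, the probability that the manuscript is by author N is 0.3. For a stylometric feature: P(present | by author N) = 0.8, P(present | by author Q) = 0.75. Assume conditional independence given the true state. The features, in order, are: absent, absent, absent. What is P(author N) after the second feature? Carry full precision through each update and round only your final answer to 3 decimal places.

0.215

After 'absent': P(author N) = 0.2·0.3000 / (0.2·0.3000 + 0.25·0.7000) ≈ 0.2553
After 'absent': P(author N) = 0.2·0.2553 / (0.2·0.2553 + 0.25·0.7447) ≈ 0.2152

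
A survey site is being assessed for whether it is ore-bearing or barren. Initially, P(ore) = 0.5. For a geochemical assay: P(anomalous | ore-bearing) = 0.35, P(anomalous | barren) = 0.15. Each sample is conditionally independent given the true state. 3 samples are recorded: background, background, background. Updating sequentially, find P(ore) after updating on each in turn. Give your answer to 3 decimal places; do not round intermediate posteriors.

Apply Bayes' rule sequentially, carrying P(ore) forward.
After 'background': P(ore) = 0.65·0.5000 / (0.65·0.5000 + 0.85·0.5000) ≈ 0.4333
After 'background': P(ore) = 0.65·0.4333 / (0.65·0.4333 + 0.85·0.5667) ≈ 0.3690
After 'background': P(ore) = 0.65·0.3690 / (0.65·0.3690 + 0.85·0.6310) ≈ 0.3090

0.309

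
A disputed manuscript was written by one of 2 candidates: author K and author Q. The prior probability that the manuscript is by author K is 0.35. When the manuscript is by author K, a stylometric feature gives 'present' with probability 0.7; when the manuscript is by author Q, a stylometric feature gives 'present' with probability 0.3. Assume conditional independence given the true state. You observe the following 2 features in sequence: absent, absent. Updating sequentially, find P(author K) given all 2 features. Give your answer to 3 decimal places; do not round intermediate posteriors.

0.090

After 'absent': P(author K) = 0.3·0.3500 / (0.3·0.3500 + 0.7·0.6500) ≈ 0.1875
After 'absent': P(author K) = 0.3·0.1875 / (0.3·0.1875 + 0.7·0.8125) ≈ 0.0900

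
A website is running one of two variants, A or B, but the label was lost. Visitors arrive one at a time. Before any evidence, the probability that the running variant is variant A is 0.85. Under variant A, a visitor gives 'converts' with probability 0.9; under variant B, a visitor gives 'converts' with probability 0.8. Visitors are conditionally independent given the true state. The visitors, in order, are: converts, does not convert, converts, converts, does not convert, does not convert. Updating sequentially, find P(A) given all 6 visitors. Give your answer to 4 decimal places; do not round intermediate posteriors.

0.5021

Apply Bayes' rule sequentially, carrying P(A) forward.
After 'converts': P(A) = 0.9·0.8500 / (0.9·0.8500 + 0.8·0.1500) ≈ 0.8644
After 'does not convert': P(A) = 0.1·0.8644 / (0.1·0.8644 + 0.2·0.1356) ≈ 0.7612
After 'converts': P(A) = 0.9·0.7612 / (0.9·0.7612 + 0.8·0.2388) ≈ 0.7819
After 'converts': P(A) = 0.9·0.7819 / (0.9·0.7819 + 0.8·0.2181) ≈ 0.8014
After 'does not convert': P(A) = 0.1·0.8014 / (0.1·0.8014 + 0.2·0.1986) ≈ 0.6686
After 'does not convert': P(A) = 0.1·0.6686 / (0.1·0.6686 + 0.2·0.3314) ≈ 0.5021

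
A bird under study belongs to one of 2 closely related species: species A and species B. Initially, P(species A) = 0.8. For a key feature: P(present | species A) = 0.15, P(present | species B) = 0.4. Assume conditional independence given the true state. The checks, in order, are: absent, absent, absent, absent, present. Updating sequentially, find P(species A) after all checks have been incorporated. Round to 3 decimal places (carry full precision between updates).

After 'absent': P(species A) = 0.85·0.8000 / (0.85·0.8000 + 0.6·0.2000) ≈ 0.8500
After 'absent': P(species A) = 0.85·0.8500 / (0.85·0.8500 + 0.6·0.1500) ≈ 0.8892
After 'absent': P(species A) = 0.85·0.8892 / (0.85·0.8892 + 0.6·0.1108) ≈ 0.9192
After 'absent': P(species A) = 0.85·0.9192 / (0.85·0.9192 + 0.6·0.0808) ≈ 0.9416
After 'present': P(species A) = 0.15·0.9416 / (0.15·0.9416 + 0.4·0.0584) ≈ 0.8580

0.858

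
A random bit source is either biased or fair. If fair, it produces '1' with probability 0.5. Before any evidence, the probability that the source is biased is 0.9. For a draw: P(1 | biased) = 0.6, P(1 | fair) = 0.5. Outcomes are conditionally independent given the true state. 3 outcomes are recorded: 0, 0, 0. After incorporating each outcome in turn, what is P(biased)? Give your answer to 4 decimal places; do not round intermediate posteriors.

After '0': P(biased) = 0.4·0.9000 / (0.4·0.9000 + 0.5·0.1000) ≈ 0.8780
After '0': P(biased) = 0.4·0.8780 / (0.4·0.8780 + 0.5·0.1220) ≈ 0.8521
After '0': P(biased) = 0.4·0.8521 / (0.4·0.8521 + 0.5·0.1479) ≈ 0.8217

0.8217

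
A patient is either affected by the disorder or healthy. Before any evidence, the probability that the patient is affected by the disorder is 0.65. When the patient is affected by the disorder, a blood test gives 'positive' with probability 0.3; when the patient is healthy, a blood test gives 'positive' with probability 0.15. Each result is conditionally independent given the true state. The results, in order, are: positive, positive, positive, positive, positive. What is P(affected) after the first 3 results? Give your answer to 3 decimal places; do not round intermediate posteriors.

Each posterior becomes the prior for the next update.
After 'positive': P(affected) = 0.3·0.6500 / (0.3·0.6500 + 0.15·0.3500) ≈ 0.7879
After 'positive': P(affected) = 0.3·0.7879 / (0.3·0.7879 + 0.15·0.2121) ≈ 0.8814
After 'positive': P(affected) = 0.3·0.8814 / (0.3·0.8814 + 0.15·0.1186) ≈ 0.9369

0.937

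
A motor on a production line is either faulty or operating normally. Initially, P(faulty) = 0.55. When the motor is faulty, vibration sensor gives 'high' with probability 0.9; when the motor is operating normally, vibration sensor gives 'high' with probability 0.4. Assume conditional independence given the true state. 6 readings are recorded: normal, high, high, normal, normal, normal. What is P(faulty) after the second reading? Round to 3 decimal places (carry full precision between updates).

Apply Bayes' rule sequentially, carrying P(faulty) forward.
After 'normal': P(faulty) = 0.1·0.5500 / (0.1·0.5500 + 0.6·0.4500) ≈ 0.1692
After 'high': P(faulty) = 0.9·0.1692 / (0.9·0.1692 + 0.4·0.8308) ≈ 0.3143

0.314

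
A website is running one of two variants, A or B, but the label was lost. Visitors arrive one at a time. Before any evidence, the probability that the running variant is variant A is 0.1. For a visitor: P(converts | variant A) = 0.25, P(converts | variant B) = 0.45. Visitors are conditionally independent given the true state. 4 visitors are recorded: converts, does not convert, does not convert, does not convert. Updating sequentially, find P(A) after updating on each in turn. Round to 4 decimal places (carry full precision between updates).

After 'converts': P(A) = 0.25·0.1000 / (0.25·0.1000 + 0.45·0.9000) ≈ 0.0581
After 'does not convert': P(A) = 0.75·0.0581 / (0.75·0.0581 + 0.55·0.9419) ≈ 0.0776
After 'does not convert': P(A) = 0.75·0.0776 / (0.75·0.0776 + 0.55·0.9224) ≈ 0.1030
After 'does not convert': P(A) = 0.75·0.1030 / (0.75·0.1030 + 0.55·0.8970) ≈ 0.1353

0.1353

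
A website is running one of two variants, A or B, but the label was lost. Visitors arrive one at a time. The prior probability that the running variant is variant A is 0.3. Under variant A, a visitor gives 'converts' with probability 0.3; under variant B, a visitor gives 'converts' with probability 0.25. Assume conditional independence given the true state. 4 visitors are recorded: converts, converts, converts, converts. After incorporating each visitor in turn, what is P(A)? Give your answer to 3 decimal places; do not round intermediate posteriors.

After 'converts': P(A) = 0.3·0.3000 / (0.3·0.3000 + 0.25·0.7000) ≈ 0.3396
After 'converts': P(A) = 0.3·0.3396 / (0.3·0.3396 + 0.25·0.6604) ≈ 0.3816
After 'converts': P(A) = 0.3·0.3816 / (0.3·0.3816 + 0.25·0.6184) ≈ 0.4255
After 'converts': P(A) = 0.3·0.4255 / (0.3·0.4255 + 0.25·0.5745) ≈ 0.4705

0.471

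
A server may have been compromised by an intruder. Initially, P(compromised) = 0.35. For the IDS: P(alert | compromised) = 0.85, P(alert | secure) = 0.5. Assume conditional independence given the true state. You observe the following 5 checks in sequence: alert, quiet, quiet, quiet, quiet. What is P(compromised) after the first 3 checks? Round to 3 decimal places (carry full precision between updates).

0.076

Each posterior becomes the prior for the next update.
After 'alert': P(compromised) = 0.85·0.3500 / (0.85·0.3500 + 0.5·0.6500) ≈ 0.4779
After 'quiet': P(compromised) = 0.15·0.4779 / (0.15·0.4779 + 0.5·0.5221) ≈ 0.2154
After 'quiet': P(compromised) = 0.15·0.2154 / (0.15·0.2154 + 0.5·0.7846) ≈ 0.0761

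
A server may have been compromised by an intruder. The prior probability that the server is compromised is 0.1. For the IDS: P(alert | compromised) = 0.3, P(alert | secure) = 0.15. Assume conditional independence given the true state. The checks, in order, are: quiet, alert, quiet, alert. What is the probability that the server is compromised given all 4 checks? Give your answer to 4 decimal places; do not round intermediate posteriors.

0.2316

Each posterior becomes the prior for the next update.
After 'quiet': P(compromised) = 0.7·0.1000 / (0.7·0.1000 + 0.85·0.9000) ≈ 0.0838
After 'alert': P(compromised) = 0.3·0.0838 / (0.3·0.0838 + 0.15·0.9162) ≈ 0.1547
After 'quiet': P(compromised) = 0.7·0.1547 / (0.7·0.1547 + 0.85·0.8453) ≈ 0.1310
After 'alert': P(compromised) = 0.3·0.1310 / (0.3·0.1310 + 0.15·0.8690) ≈ 0.2316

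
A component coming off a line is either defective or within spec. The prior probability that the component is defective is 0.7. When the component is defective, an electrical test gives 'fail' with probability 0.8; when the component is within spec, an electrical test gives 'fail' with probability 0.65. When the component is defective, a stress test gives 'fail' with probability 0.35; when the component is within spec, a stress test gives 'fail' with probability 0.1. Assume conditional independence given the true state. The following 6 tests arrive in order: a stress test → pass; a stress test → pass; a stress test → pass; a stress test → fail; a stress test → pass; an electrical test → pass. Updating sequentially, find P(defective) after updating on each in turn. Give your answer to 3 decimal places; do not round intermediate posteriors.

0.559

After a stress test='pass': P(defective) = 0.65·0.7000 / (0.65·0.7000 + 0.9·0.3000) ≈ 0.6276
After a stress test='pass': P(defective) = 0.65·0.6276 / (0.65·0.6276 + 0.9·0.3724) ≈ 0.5490
After a stress test='pass': P(defective) = 0.65·0.5490 / (0.65·0.5490 + 0.9·0.4510) ≈ 0.4678
After a stress test='fail': P(defective) = 0.35·0.4678 / (0.35·0.4678 + 0.1·0.5322) ≈ 0.7547
After a stress test='pass': P(defective) = 0.65·0.7547 / (0.65·0.7547 + 0.9·0.2453) ≈ 0.6896
After an electrical test='pass': P(defective) = 0.2·0.6896 / (0.2·0.6896 + 0.35·0.3104) ≈ 0.5594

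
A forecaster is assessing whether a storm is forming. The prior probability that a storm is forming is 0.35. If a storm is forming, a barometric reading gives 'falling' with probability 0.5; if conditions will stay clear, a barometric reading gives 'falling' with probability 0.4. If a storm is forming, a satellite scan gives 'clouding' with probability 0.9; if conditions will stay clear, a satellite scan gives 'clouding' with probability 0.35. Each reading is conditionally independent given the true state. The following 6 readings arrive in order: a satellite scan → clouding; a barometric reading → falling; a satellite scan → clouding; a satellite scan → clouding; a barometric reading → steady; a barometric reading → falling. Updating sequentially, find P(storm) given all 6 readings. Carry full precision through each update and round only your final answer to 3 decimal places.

0.923

After a satellite scan='clouding': P(storm) = 0.9·0.3500 / (0.9·0.3500 + 0.35·0.6500) ≈ 0.5806
After a barometric reading='falling': P(storm) = 0.5·0.5806 / (0.5·0.5806 + 0.4·0.4194) ≈ 0.6338
After a satellite scan='clouding': P(storm) = 0.9·0.6338 / (0.9·0.6338 + 0.35·0.3662) ≈ 0.8165
After a satellite scan='clouding': P(storm) = 0.9·0.8165 / (0.9·0.8165 + 0.35·0.1835) ≈ 0.9196
After a barometric reading='steady': P(storm) = 0.5·0.9196 / (0.5·0.9196 + 0.6·0.0804) ≈ 0.9051
After a barometric reading='falling': P(storm) = 0.5·0.9051 / (0.5·0.9051 + 0.4·0.0949) ≈ 0.9226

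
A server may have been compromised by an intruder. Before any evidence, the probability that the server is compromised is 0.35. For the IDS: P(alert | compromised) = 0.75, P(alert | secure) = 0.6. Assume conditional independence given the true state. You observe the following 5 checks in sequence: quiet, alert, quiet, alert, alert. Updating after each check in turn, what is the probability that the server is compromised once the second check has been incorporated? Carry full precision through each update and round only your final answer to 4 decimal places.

0.2961

After 'quiet': P(compromised) = 0.25·0.3500 / (0.25·0.3500 + 0.4·0.6500) ≈ 0.2518
After 'alert': P(compromised) = 0.75·0.2518 / (0.75·0.2518 + 0.6·0.7482) ≈ 0.2961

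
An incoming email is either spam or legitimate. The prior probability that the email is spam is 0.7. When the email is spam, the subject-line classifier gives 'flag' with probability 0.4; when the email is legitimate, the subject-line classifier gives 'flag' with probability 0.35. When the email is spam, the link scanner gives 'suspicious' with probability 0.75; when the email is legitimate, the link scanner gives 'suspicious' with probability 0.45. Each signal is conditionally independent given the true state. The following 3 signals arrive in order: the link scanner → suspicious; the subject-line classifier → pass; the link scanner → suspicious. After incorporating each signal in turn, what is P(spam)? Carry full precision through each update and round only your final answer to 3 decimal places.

0.857

Apply Bayes' rule sequentially, carrying P(spam) forward.
After the link scanner='suspicious': P(spam) = 0.75·0.7000 / (0.75·0.7000 + 0.45·0.3000) ≈ 0.7955
After the subject-line classifier='pass': P(spam) = 0.6·0.7955 / (0.6·0.7955 + 0.65·0.2045) ≈ 0.7821
After the link scanner='suspicious': P(spam) = 0.75·0.7821 / (0.75·0.7821 + 0.45·0.2179) ≈ 0.8568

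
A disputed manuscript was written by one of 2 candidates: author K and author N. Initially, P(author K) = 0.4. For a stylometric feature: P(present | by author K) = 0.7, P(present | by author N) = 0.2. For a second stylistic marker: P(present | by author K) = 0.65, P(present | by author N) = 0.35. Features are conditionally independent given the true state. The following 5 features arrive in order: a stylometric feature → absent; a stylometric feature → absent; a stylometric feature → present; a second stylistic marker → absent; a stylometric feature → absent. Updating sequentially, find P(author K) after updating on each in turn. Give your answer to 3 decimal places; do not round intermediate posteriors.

After a stylometric feature='absent': P(author K) = 0.3·0.4000 / (0.3·0.4000 + 0.8·0.6000) ≈ 0.2000
After a stylometric feature='absent': P(author K) = 0.3·0.2000 / (0.3·0.2000 + 0.8·0.8000) ≈ 0.0857
After a stylometric feature='present': P(author K) = 0.7·0.0857 / (0.7·0.0857 + 0.2·0.9143) ≈ 0.2471
After a second stylistic marker='absent': P(author K) = 0.35·0.2471 / (0.35·0.2471 + 0.65·0.7529) ≈ 0.1502
After a stylometric feature='absent': P(author K) = 0.3·0.1502 / (0.3·0.1502 + 0.8·0.8498) ≈ 0.0621

0.062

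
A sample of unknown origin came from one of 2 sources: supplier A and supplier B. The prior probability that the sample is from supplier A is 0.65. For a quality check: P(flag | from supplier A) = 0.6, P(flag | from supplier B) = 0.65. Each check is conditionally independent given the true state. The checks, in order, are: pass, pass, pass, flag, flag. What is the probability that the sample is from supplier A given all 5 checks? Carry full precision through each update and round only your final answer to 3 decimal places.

After 'pass': P(supplier A) = 0.4·0.6500 / (0.4·0.6500 + 0.35·0.3500) ≈ 0.6797
After 'pass': P(supplier A) = 0.4·0.6797 / (0.4·0.6797 + 0.35·0.3203) ≈ 0.7081
After 'pass': P(supplier A) = 0.4·0.7081 / (0.4·0.7081 + 0.35·0.2919) ≈ 0.7349
After 'flag': P(supplier A) = 0.6·0.7349 / (0.6·0.7349 + 0.65·0.2651) ≈ 0.7190
After 'flag': P(supplier A) = 0.6·0.7190 / (0.6·0.7190 + 0.65·0.2810) ≈ 0.7026

0.703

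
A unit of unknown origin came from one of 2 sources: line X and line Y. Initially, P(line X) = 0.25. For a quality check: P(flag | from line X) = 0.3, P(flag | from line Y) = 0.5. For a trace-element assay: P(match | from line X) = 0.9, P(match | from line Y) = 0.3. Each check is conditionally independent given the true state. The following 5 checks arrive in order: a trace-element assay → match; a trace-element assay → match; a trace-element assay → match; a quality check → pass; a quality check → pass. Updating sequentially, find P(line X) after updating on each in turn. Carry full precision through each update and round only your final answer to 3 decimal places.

0.946

Apply Bayes' rule sequentially, carrying P(line X) forward.
After a trace-element assay='match': P(line X) = 0.9·0.2500 / (0.9·0.2500 + 0.3·0.7500) ≈ 0.5000
After a trace-element assay='match': P(line X) = 0.9·0.5000 / (0.9·0.5000 + 0.3·0.5000) ≈ 0.7500
After a trace-element assay='match': P(line X) = 0.9·0.7500 / (0.9·0.7500 + 0.3·0.2500) ≈ 0.9000
After a quality check='pass': P(line X) = 0.7·0.9000 / (0.7·0.9000 + 0.5·0.1000) ≈ 0.9265
After a quality check='pass': P(line X) = 0.7·0.9265 / (0.7·0.9265 + 0.5·0.0735) ≈ 0.9464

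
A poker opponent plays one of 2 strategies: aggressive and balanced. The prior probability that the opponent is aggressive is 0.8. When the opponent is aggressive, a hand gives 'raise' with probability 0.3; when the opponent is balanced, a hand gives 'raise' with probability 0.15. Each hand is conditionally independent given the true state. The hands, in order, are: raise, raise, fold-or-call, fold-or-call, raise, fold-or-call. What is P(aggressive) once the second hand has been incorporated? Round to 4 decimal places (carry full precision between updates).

0.9412

After 'raise': P(aggressive) = 0.3·0.8000 / (0.3·0.8000 + 0.15·0.2000) ≈ 0.8889
After 'raise': P(aggressive) = 0.3·0.8889 / (0.3·0.8889 + 0.15·0.1111) ≈ 0.9412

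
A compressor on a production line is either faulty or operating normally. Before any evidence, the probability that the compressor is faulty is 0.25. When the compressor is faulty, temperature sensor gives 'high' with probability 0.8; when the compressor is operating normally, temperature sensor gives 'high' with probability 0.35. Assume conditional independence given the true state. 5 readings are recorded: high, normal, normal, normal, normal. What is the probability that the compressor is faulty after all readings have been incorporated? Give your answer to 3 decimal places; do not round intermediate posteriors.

0.007

Each posterior becomes the prior for the next update.
After 'high': P(faulty) = 0.8·0.2500 / (0.8·0.2500 + 0.35·0.7500) ≈ 0.4324
After 'normal': P(faulty) = 0.2·0.4324 / (0.2·0.4324 + 0.65·0.5676) ≈ 0.1899
After 'normal': P(faulty) = 0.2·0.1899 / (0.2·0.1899 + 0.65·0.8101) ≈ 0.0673
After 'normal': P(faulty) = 0.2·0.0673 / (0.2·0.0673 + 0.65·0.9327) ≈ 0.0217
After 'normal': P(faulty) = 0.2·0.0217 / (0.2·0.0217 + 0.65·0.9783) ≈ 0.0068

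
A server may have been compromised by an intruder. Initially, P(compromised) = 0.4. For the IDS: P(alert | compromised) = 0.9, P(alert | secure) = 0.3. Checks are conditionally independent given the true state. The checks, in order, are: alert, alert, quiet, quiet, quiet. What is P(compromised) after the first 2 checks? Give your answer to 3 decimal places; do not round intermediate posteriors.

0.857

After 'alert': P(compromised) = 0.9·0.4000 / (0.9·0.4000 + 0.3·0.6000) ≈ 0.6667
After 'alert': P(compromised) = 0.9·0.6667 / (0.9·0.6667 + 0.3·0.3333) ≈ 0.8571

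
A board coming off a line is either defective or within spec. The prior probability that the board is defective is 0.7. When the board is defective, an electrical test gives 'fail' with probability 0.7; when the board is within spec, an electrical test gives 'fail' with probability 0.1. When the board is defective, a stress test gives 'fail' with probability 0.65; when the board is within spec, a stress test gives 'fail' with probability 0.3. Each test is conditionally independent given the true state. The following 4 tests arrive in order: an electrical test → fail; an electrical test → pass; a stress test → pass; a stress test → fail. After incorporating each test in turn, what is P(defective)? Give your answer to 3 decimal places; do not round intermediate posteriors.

After an electrical test='fail': P(defective) = 0.7·0.7000 / (0.7·0.7000 + 0.1·0.3000) ≈ 0.9423
After an electrical test='pass': P(defective) = 0.3·0.9423 / (0.3·0.9423 + 0.9·0.0577) ≈ 0.8448
After a stress test='pass': P(defective) = 0.35·0.8448 / (0.35·0.8448 + 0.7·0.1552) ≈ 0.7313
After a stress test='fail': P(defective) = 0.65·0.7313 / (0.65·0.7313 + 0.3·0.2687) ≈ 0.8550

0.855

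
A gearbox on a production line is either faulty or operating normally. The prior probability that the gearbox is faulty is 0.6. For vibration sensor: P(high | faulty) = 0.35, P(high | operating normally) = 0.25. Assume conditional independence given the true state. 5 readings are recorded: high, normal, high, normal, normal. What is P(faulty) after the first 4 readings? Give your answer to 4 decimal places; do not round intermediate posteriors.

0.6883

Apply Bayes' rule sequentially, carrying P(faulty) forward.
After 'high': P(faulty) = 0.35·0.6000 / (0.35·0.6000 + 0.25·0.4000) ≈ 0.6774
After 'normal': P(faulty) = 0.65·0.6774 / (0.65·0.6774 + 0.75·0.3226) ≈ 0.6454
After 'high': P(faulty) = 0.35·0.6454 / (0.35·0.6454 + 0.25·0.3546) ≈ 0.7182
After 'normal': P(faulty) = 0.65·0.7182 / (0.65·0.7182 + 0.75·0.2818) ≈ 0.6883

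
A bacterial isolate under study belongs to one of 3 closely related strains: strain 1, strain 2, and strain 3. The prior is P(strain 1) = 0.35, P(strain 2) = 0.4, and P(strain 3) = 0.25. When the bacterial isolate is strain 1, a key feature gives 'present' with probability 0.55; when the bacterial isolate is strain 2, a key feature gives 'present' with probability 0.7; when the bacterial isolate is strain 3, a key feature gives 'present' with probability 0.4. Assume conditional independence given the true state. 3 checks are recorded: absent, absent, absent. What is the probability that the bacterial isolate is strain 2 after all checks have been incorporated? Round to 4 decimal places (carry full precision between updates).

0.1117

After 'absent': normaliser = 0.45·0.3500 + 0.3·0.4000 + 0.6·0.2500; P(strain 1) ≈ 0.3684, P(strain 2) ≈ 0.2807, P(strain 3) ≈ 0.3509
After 'absent': normaliser = 0.45·0.3684 + 0.3·0.2807 + 0.6·0.3509; P(strain 1) ≈ 0.3600, P(strain 2) ≈ 0.1829, P(strain 3) ≈ 0.4571
After 'absent': normaliser = 0.45·0.3600 + 0.3·0.1829 + 0.6·0.4571; P(strain 1) ≈ 0.3298, P(strain 2) ≈ 0.1117, P(strain 3) ≈ 0.5585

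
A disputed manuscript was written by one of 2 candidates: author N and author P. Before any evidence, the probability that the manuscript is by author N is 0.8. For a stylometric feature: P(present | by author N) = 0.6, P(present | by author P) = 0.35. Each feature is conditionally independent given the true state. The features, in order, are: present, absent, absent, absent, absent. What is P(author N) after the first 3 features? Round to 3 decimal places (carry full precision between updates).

0.722

After 'present': P(author N) = 0.6·0.8000 / (0.6·0.8000 + 0.35·0.2000) ≈ 0.8727
After 'absent': P(author N) = 0.4·0.8727 / (0.4·0.8727 + 0.65·0.1273) ≈ 0.8084
After 'absent': P(author N) = 0.4·0.8084 / (0.4·0.8084 + 0.65·0.1916) ≈ 0.7220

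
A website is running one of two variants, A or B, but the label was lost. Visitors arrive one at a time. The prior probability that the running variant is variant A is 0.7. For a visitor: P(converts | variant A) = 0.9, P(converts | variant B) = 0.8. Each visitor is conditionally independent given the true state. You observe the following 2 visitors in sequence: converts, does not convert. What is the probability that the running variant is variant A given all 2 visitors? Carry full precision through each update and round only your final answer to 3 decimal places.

0.568

After 'converts': P(A) = 0.9·0.7000 / (0.9·0.7000 + 0.8·0.3000) ≈ 0.7241
After 'does not convert': P(A) = 0.1·0.7241 / (0.1·0.7241 + 0.2·0.2759) ≈ 0.5676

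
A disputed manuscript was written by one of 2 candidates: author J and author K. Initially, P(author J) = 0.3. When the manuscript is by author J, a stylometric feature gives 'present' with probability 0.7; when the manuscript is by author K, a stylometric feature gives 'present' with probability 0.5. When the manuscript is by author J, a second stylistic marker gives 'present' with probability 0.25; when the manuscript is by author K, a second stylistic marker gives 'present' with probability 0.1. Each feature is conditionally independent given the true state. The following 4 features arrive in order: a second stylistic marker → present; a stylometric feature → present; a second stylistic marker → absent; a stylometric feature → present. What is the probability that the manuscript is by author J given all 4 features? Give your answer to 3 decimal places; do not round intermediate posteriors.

0.636

After a second stylistic marker='present': P(author J) = 0.25·0.3000 / (0.25·0.3000 + 0.1·0.7000) ≈ 0.5172
After a stylometric feature='present': P(author J) = 0.7·0.5172 / (0.7·0.5172 + 0.5·0.4828) ≈ 0.6000
After a second stylistic marker='absent': P(author J) = 0.75·0.6000 / (0.75·0.6000 + 0.9·0.4000) ≈ 0.5556
After a stylometric feature='present': P(author J) = 0.7·0.5556 / (0.7·0.5556 + 0.5·0.4444) ≈ 0.6364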